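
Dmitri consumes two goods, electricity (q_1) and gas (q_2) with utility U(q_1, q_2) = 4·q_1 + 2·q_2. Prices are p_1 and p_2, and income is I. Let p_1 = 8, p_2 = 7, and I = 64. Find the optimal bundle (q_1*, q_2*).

q_1* = 8, q_2* = 0

Perfect substitutes: compare marginal utility per dollar. 4/p_1 vs 2/p_2 → 0.5 vs 0.2857.
q_1 gives more utility per dollar, so spend all income on q_1: q_1* = I/p_1, q_2* = 0.
Numerically: q_1* = 8, q_2* = 0.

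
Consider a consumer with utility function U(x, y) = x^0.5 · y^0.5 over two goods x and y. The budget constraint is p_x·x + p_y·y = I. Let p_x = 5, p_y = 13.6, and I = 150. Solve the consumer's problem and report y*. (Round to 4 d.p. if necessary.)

Tangency: MRS = y/x = p_x/p_y.
So 0.5·p_y·y = 0.5·p_x·x; combined with the budget, a share 0.5 of income goes to x.
Demand: x*(p_x,p_y,I) = 0.5·I/p_x and y* = 0.5·I/p_y.
At p_x=5, p_y=13.6, I=150: y* = 0.5·150/13.6 = 5.5147.

y* = 5.5147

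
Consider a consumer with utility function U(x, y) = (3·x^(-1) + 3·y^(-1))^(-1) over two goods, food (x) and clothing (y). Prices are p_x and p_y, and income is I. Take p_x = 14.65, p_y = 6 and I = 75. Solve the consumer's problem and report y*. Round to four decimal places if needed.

MU_x ∝ 3·x^(-2), MU_y ∝ 3·y^(-2), so MRS = (y/x)^(2) = p_x/p_y.
Solve for the ratio: y/x = [p_x/p_y]^(0.5).
Substitute y = (y/x)·x into the budget: x* = I/(p_x + p_y·(y/x)).
Numerically y/x = 1.562583, so x* = 75/(14.65 + 6·1.562583) = 3.1217 and y* = 1.562583·3.1217 = 4.8779.

y* = 4.8779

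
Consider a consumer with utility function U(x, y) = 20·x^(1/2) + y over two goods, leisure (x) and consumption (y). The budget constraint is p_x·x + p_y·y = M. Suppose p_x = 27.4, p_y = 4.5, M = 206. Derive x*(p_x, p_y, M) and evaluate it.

x* = 2.6973

MU_x = 10/√x, MU_y = 1. Tangency: 10/√x = p_x/p_y.
Thus x* = (10·p_y/p_x)² — independent of M — with the rest of income spent on y.
Plugging in: x* = (10·4.5/27.4)² = 2.6973.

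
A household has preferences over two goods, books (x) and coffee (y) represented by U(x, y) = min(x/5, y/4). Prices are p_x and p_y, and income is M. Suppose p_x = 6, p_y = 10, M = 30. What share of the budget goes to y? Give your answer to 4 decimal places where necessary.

share on y = 0.5714

With perfect complements, no substitution: consume in ratio x:y = 5:4.
Budget: p_x·x + p_y·(4/5)·x = M, so (5·p_x + 4·p_y)·x = 5·M.
Demand: x*(p_x,p_y,M) = 5·M/(5·p_x + 4·p_y), y* = 4·M/(5·p_x + 4·p_y).
Here 5·6 + 4·10 = 70, giving x* = 2.1429 and y* = 1.7143.
Expenditure on y: 10·1.7143 = 17.1429; share = 0.5714.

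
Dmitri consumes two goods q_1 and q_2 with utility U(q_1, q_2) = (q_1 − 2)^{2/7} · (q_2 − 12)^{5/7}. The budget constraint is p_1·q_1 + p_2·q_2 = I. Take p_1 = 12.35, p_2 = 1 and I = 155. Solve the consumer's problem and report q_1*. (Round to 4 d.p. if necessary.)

q_1* = 4.7368

This is Cobb-Douglas in (q_1−2, q_2−12): tangency gives 2/7·p_2·(q_2−12) = 5/7·p_1·(q_1−2).
Substituting into the budget: q_1* = 2 + 2/7·(I − 2·p_1 − 12·p_2)/p_1, and q_2* = 12 + 5/7·(…)/p_2.
Discretionary income = 155 − 2·12.35 − 12·1 = 118.3; q_1* = 2 + 2/7·118.3/12.35 = 4.7368.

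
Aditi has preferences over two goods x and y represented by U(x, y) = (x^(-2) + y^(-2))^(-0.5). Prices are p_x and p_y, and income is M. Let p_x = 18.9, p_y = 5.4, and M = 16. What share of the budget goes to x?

MU_x ∝ x^(-3), MU_y ∝ y^(-3), so MRS = (y/x)^(3) = p_x/p_y.
Solve for the ratio: y/x = [p_x/p_y]^(1/3).
With the ratio pinned down, the budget gives x* = M/(p_x + p_y·(y/x)) and y* = (y/x)·x*.
Numerically y/x = 1.518294, so x* = 16/(18.9 + 5.4·1.518294) = 0.5904 and y* = 1.518294·0.5904 = 0.8965.
Expenditure on x: 18.9·0.5904 = 11.1592; share = 0.6974.

share on x = 0.6974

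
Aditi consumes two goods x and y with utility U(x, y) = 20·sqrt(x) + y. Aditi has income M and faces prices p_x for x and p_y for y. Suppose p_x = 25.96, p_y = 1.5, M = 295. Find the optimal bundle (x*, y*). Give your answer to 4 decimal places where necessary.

x* = 0.3339, y* = 190.8885

Plugging in: x* = (10·1.5/25.96)² = 0.3339, y* = 190.8885.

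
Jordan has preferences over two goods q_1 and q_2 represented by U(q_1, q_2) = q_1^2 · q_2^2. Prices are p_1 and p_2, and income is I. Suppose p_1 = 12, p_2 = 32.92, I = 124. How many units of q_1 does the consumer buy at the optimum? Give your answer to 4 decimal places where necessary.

q_1* = 5.1667

The MRS is q_2/q_1. Set MRS = p_1/p_2.
So 2·p_2·q_2 = 2·p_1·q_1; combined with the budget, a share 0.5 of income goes to q_1.
Demand: q_1*(p_1,p_2,I) = 0.5·I/p_1 and q_2* = 0.5·I/p_2.
At p_1=12, p_2=32.92, I=124: q_1* = 0.5·124/12 = 5.1667.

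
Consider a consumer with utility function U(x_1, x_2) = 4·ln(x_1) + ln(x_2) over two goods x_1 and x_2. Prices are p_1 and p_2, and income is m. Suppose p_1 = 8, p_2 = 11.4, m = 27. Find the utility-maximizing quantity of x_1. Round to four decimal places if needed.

The MRS is 4·x_2/x_1. Set MRS = p_1/p_2.
Rearranging, p_2·x_2 = (1/4)·p_1·x_1. Substituting into the budget gives p_1·x_1·(1 + (1/4)) = m.
Demand: x_1*(p_1,p_2,m) = 0.8·m/p_1 and x_2* = 0.2·m/p_2.
At p_1=8, p_2=11.4, m=27: x_1* = 0.8·27/8 = 2.7.

x_1* = 2.7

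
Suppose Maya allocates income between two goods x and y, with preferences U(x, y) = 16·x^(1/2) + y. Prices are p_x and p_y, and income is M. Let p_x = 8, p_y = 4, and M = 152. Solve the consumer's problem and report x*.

Utility is quasi-linear in y; the FOC for x is 8/√x = p_x/p_y.
Thus x* = (8·p_y/p_x)² — independent of M — with the rest of income spent on y.
Plugging in: x* = (8·4/8)² = 16.

x* = 16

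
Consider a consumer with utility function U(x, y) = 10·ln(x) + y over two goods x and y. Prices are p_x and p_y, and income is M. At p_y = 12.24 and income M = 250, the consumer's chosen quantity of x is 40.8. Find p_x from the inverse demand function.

p_x = 3

MU_x = 10/x, MU_y = 1. Tangency: 10/x = p_x/p_y.
So x*(p_x,p_y) = 10·p_y/p_x, independent of income; and y* = (M − 10·p_y)/p_y.
Set x* = 40.8 in the demand function and solve for p_x: p_x = 3.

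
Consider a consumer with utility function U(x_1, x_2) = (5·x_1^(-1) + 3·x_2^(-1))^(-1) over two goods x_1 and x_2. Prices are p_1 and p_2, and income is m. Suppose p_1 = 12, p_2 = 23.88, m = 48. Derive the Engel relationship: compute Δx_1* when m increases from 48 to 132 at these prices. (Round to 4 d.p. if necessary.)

Δx_1* = 3.345

Numerically x_2/x_1 = 0.549097, so x_1* = 48/(12 + 23.88·0.549097) = 1.9114.
At m' = 132: x_1* = 5.2564. Change: 5.2564 − 1.9114 = 3.345.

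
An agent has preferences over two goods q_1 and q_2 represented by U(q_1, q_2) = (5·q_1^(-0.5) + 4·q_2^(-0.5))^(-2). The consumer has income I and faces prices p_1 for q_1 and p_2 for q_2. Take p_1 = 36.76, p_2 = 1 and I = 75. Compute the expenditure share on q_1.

MU_q_1 ∝ 5·q_1^(-1.5), MU_q_2 ∝ 4·q_2^(-1.5), so MRS = (5/4)·(q_2/q_1)^(1.5) = p_1/p_2.
Hence q_2/q_1 = ((4/5)·p_1/p_2)^(1/(1.5)), i.e. raised to the 2/3 power.
Substitute q_2 = (q_2/q_1)·q_1 into the budget: q_1* = I/(p_1 + p_2·(q_2/q_1)).
Numerically q_2/q_1 = 9.527457, so q_1* = 75/(36.76 + 1·9.527457) = 1.6203 and q_2* = 9.527457·1.6203 = 15.4374.
Expenditure on q_1: 36.76·1.6203 = 59.5626; share = 0.7942.

share on q_1 = 0.7942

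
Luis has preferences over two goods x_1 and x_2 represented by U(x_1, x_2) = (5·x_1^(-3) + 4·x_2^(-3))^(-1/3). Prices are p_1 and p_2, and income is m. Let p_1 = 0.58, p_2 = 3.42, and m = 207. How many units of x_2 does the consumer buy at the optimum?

x_2* = 47.3071

From the CES first-order condition, (5/4)·(x_2/x_1)^(4) = p_1/p_2.
Hence x_2/x_1 = ((4/5)·p_1/p_2)^(1/(4)), i.e. raised to the 0.25 power.
Substitute x_2 = (x_2/x_1)·x_1 into the budget: x_1* = m/(p_1 + p_2·(x_2/x_1)).
Numerically x_2/x_1 = 0.606908, so x_1* = 207/(0.58 + 3.42·0.606908) = 77.9477 and x_2* = 0.606908·77.9477 = 47.3071.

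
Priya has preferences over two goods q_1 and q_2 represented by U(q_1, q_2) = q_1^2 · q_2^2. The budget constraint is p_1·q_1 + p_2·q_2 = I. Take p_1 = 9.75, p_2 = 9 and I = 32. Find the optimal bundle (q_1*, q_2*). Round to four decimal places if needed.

At p_1=9.75, p_2=9, I=32: q_1* = 0.5·32/9.75 = 1.641, q_2* = 1.7778.

q_1* = 1.641, q_2* = 1.7778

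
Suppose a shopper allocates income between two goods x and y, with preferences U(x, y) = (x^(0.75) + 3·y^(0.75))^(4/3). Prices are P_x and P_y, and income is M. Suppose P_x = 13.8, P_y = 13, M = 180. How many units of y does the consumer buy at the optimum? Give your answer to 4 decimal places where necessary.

Substitute y = (y/x)·x into the budget: x* = M/(P_x + P_y·(y/x)).
Numerically y/x = 102.855603, so x* = 180/(13.8 + 13·102.855603) = 0.1332 and y* = 102.855603·0.1332 = 13.7047.

y* = 13.7047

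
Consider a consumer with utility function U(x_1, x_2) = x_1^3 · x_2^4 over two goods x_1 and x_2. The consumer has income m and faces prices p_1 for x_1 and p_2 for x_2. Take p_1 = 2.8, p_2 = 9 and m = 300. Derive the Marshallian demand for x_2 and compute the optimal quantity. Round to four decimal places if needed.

The MRS is (3/4)·x_2/x_1. Set MRS = p_1/p_2.
So 3·p_2·x_2 = 4·p_1·x_1; combined with the budget, a share 3/7 of income goes to x_1.
Demand: x_1*(p_1,p_2,m) = 3/7·m/p_1 and x_2* = 4/7·m/p_2.
At p_1=2.8, p_2=9, m=300: x_2* = 4/7·300/9 = 19.0476.

x_2* = 19.0476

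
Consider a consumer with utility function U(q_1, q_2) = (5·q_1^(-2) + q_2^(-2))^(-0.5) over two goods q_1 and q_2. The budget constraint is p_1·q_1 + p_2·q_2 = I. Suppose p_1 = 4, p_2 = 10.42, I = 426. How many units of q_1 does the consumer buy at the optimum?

q_1* = 50.5417

MRS = MU_q_1/MU_q_2 = 5·(q_2/q_1)^(3). Set equal to p_1/p_2.
Solve for the ratio: q_2/q_1 = [(1/5)·p_1/p_2]^(1/3).
Substitute q_2 = (q_2/q_1)·q_1 into the budget: q_1* = I/(p_1 + p_2·(q_2/q_1)).
Numerically q_2/q_1 = 0.425018, so q_1* = 426/(4 + 10.42·0.425018) = 50.5417.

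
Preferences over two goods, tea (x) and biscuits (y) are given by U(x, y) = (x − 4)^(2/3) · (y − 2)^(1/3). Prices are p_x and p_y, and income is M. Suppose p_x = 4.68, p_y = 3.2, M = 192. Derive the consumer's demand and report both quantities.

x* = 27.7721, y* = 19.3833

MRS = 2·(y−2)/(x−4). Tangency with p_x/p_y gives y−2 = (1/2)·(p_x/p_y)·(x−4).
Substituting into the budget: x* = 4 + 2/3·(M − 4·p_x − 2·p_y)/p_x, and y* = 2 + 1/3·(…)/p_y.
Discretionary income = 192 − 4·4.68 − 2·3.2 = 166.88; x* = 4 + 2/3·166.88/4.68 = 27.7721; y* = 2 + 1/3·166.88/3.2 = 19.3833.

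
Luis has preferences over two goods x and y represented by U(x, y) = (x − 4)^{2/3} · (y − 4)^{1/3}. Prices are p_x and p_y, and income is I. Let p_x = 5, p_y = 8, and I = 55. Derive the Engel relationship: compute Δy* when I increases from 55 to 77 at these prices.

This is Cobb-Douglas in (x−4, y−4): tangency gives 2/3·p_y·(y−4) = 1/3·p_x·(x−4).
After buying the subsistence bundle (4, 4), a share 2/3 of the remaining income goes to x: x* = 4 + 2/3·(I − 4p_x − 4p_y)/p_x.
Discretionary income = 55 − 4·5 − 4·8 = 3; y* = 4 + 1/3·3/8 = 4.125.
At I' = 77: y* = 5.0417. Change: 5.0417 − 4.125 = 0.9167.

Δy* = 0.9167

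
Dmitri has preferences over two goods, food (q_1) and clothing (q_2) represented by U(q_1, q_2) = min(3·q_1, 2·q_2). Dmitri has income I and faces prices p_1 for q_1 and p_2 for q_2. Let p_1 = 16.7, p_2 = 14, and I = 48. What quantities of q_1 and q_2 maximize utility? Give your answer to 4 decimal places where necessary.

q_1* = 1.2732, q_2* = 1.9098

Demand: q_1*(p_1,p_2,I) = 2·I/(2·p_1 + 3·p_2), q_2* = 3·I/(2·p_1 + 3·p_2).
Here 2·16.7 + 3·14 = 75.4, giving q_1* = 1.2732 and q_2* = 1.9098.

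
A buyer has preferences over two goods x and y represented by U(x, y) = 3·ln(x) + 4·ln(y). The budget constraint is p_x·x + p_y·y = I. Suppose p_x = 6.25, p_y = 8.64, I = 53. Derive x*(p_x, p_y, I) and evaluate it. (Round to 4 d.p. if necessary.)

Demand: x*(p_x,p_y,I) = 3/7·I/p_x and y* = 4/7·I/p_y.
At p_x=6.25, p_y=8.64, I=53: x* = 3/7·53/6.25 = 3.6343.

x* = 3.6343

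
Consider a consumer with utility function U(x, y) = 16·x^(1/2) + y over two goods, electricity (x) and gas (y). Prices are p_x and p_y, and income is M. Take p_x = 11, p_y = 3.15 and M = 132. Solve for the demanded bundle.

x* = 5.2483, y* = 23.5775

MU_x = 8/√x, MU_y = 1. Tangency: 8/√x = p_x/p_y.
Thus x* = (8·p_y/p_x)² — independent of M — with the rest of income spent on y.
Plugging in: x* = (8·3.15/11)² = 5.2483, y* = 23.5775.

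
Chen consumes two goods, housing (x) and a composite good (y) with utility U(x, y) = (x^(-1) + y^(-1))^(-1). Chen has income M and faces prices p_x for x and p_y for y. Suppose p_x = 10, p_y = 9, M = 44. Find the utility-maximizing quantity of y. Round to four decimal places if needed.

MRS = MU_x/MU_y = (y/x)^(2). Set equal to p_x/p_y.
Hence y/x = (p_x/p_y)^(1/(2)), i.e. raised to the 0.5 power.
With the ratio pinned down, the budget gives x* = M/(p_x + p_y·(y/x)) and y* = (y/x)·x*.
Numerically y/x = 1.054093, so x* = 44/(10 + 9·1.054093) = 2.2579 and y* = 1.054093·2.2579 = 2.3801.

y* = 2.3801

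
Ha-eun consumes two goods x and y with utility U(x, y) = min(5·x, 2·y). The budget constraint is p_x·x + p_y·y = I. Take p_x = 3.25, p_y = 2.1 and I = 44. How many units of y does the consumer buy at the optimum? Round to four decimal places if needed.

y* = 12.9412

Here 2·3.25 + 5·2.1 = 17, giving y* = 12.9412.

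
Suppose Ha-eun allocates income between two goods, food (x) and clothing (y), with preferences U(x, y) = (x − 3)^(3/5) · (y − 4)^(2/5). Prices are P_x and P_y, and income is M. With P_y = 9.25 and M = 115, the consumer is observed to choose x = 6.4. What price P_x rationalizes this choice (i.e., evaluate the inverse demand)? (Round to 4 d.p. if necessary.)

This is Cobb-Douglas in (x−3, y−4): tangency gives 0.6·P_y·(y−4) = 0.4·P_x·(x−3).
Substituting into the budget: x* = 3 + 0.6·(M − 3·P_x − 4·P_y)/P_x, and y* = 4 + 0.4·(…)/P_y.
Set x* = 6.4 in the demand function and solve for P_x: P_x = 9.

P_x = 9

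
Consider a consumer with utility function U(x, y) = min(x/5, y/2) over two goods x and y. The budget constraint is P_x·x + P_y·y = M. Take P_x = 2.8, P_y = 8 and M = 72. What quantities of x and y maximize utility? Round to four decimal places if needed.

Leontief preferences: the optimum is at the kink where x/5 = y/2, i.e. y = (2/5)·x.
Budget: P_x·x + P_y·(2/5)·x = M, so (5·P_x + 2·P_y)·x = 5·M.
Demand: x*(P_x,P_y,M) = 5·M/(5·P_x + 2·P_y), y* = 2·M/(5·P_x + 2·P_y).
Here 5·2.8 + 2·8 = 30, giving x* = 12 and y* = 4.8.

x* = 12, y* = 4.8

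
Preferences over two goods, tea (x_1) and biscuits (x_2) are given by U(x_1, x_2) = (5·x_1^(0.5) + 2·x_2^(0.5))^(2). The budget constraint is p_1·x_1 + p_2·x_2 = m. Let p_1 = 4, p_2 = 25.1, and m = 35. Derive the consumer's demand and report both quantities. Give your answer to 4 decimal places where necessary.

x_1* = 8.5324, x_2* = 0.0347

MRS = MU_x_1/MU_x_2 = (5/2)·(x_2/x_1)^(0.5). Set equal to p_1/p_2.
Solve for the ratio: x_2/x_1 = [(2/5)·p_1/p_2]^(2).
With the ratio pinned down, the budget gives x_1* = m/(p_1 + p_2·(x_2/x_1)) and x_2* = (x_2/x_1)·x_1*.
Numerically x_2/x_1 = 0.004063, so x_1* = 35/(4 + 25.1·0.004063) = 8.5324 and x_2* = 0.004063·8.5324 = 0.0347.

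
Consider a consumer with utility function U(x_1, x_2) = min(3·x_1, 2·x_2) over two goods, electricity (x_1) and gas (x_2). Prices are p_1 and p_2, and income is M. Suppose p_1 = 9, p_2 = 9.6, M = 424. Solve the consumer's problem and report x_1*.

Leontief preferences: the optimum is at the kink where x_1/2 = x_2/3, i.e. x_2 = (3/2)·x_1.
Budget: p_1·x_1 + p_2·(3/2)·x_1 = M, so (2·p_1 + 3·p_2)·x_1 = 2·M.
Demand: x_1*(p_1,p_2,M) = 2·M/(2·p_1 + 3·p_2), x_2* = 3·M/(2·p_1 + 3·p_2).
Here 2·9 + 3·9.6 = 46.8, giving x_1* = 18.1197.

x_1* = 18.1197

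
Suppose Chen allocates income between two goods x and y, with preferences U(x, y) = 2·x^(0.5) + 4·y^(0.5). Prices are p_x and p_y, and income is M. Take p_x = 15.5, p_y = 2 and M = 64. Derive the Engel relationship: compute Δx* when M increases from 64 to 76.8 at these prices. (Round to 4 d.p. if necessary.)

Δx* = 0.0258

MRS = MU_x/MU_y = (1/2)·(y/x)^(0.5). Set equal to p_x/p_y.
Solve for the ratio: y/x = [2·p_x/p_y]^(2).
With the ratio pinned down, the budget gives x* = M/(p_x + p_y·(y/x)) and y* = (y/x)·x*.
Numerically y/x = 240.25, so x* = 64/(15.5 + 2·240.25) = 0.129.
At M' = 76.8: x* = 0.1548. Change: 0.1548 − 0.129 = 0.0258.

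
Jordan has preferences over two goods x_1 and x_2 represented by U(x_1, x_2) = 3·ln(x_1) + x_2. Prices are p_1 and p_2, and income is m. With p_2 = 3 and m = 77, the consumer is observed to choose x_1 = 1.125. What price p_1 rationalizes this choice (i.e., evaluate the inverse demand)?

MU_x_1 = 3/x_1, MU_x_2 = 1. Tangency: 3/x_1 = p_1/p_2.
So x_1*(p_1,p_2) = 3·p_2/p_1, independent of income; and x_2* = (m − 3·p_2)/p_2.
Set x_1* = 1.125 in the demand function and solve for p_1: p_1 = 8.

p_1 = 8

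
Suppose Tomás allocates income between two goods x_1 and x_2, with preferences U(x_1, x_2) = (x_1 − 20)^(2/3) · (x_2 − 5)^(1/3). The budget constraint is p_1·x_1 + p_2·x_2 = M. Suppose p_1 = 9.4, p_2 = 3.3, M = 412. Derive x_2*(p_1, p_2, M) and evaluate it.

x_2* = 25.9596

This is Cobb-Douglas in (x_1−20, x_2−5): tangency gives 2/3·p_2·(x_2−5) = 1/3·p_1·(x_1−20).
After buying the subsistence bundle (20, 5), a share 2/3 of the remaining income goes to x_1: x_1* = 20 + 2/3·(M − 20p_1 − 5p_2)/p_1.
Discretionary income = 412 − 20·9.4 − 5·3.3 = 207.5; x_2* = 5 + 1/3·207.5/3.3 = 25.9596.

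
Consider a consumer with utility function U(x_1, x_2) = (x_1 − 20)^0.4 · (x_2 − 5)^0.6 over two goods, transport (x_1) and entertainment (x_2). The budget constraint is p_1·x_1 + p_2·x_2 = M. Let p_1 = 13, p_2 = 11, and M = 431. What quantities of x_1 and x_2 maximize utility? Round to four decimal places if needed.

x_1* = 23.5692, x_2* = 11.3273

MRS = (2/3)·(x_2−5)/(x_1−20). Tangency with p_1/p_2 gives x_2−5 = (3/2)·(p_1/p_2)·(x_1−20).
After buying the subsistence bundle (20, 5), a share 0.4 of the remaining income goes to x_1: x_1* = 20 + 0.4·(M − 20p_1 − 5p_2)/p_1.
Discretionary income = 431 − 20·13 − 5·11 = 116; x_1* = 20 + 0.4·116/13 = 23.5692; x_2* = 5 + 0.6·116/11 = 11.3273.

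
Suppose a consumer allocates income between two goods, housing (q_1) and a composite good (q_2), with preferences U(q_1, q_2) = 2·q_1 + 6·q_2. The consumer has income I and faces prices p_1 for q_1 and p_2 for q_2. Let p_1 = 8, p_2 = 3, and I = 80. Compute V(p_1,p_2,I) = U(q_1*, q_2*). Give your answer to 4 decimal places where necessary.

V = 160

Linear utility — the consumer picks whichever good has higher MU/price: 2/8 = 0.25 vs 6/3 = 2.
q_2 gives more utility per dollar, so spend all income on q_2: q_2* = I/p_2, q_1* = 0.
Numerically: q_1* = 0, q_2* = 26.6667.
Utility at the optimum: U(0, 26.6667) = 160.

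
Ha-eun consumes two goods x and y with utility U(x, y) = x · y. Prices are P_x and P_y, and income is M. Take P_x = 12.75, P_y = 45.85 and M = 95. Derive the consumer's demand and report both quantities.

x* = 3.7255, y* = 1.036

Demand: x*(P_x,P_y,M) = 0.5·M/P_x and y* = 0.5·M/P_y.
At P_x=12.75, P_y=45.85, M=95: x* = 0.5·95/12.75 = 3.7255, y* = 1.036.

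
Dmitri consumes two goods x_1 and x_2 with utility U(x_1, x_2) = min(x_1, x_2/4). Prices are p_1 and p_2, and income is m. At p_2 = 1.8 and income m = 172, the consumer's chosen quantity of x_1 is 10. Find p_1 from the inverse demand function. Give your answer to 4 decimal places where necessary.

With perfect complements, no substitution: consume in ratio x_1:x_2 = 1:4.
Budget: p_1·x_1 + p_2·4·x_1 = m, so (p_1 + 4·p_2)·x_1 = m.
Demand: x_1*(p_1,p_2,m) = m/(p_1 + 4·p_2), x_2* = 4·m/(p_1 + 4·p_2).
Set x_1* = 10 in the demand function and solve for p_1: p_1 = 10.

p_1 = 10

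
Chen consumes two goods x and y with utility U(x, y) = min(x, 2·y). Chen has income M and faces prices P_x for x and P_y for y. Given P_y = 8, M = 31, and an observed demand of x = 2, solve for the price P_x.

P_x = 11.5

With perfect complements, no substitution: consume in ratio x:y = 2:1.
Budget: P_x·x + P_y·(1/2)·x = M, so (2·P_x + P_y)·x = 2·M.
Demand: x*(P_x,P_y,M) = 2·M/(2·P_x + P_y), y* = M/(2·P_x + P_y).
Set x* = 2 in the demand function and solve for P_x: P_x = 11.5.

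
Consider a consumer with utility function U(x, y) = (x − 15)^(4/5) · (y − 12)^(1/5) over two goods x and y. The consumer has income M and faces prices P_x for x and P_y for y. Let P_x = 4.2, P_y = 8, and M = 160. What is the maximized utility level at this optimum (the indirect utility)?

V = 0.1269

MRS = 4·(y−12)/(x−15). Tangency with P_x/P_y gives y−12 = (1/4)·(P_x/P_y)·(x−15).
After buying the subsistence bundle (15, 12), a share 0.8 of the remaining income goes to x: x* = 15 + 0.8·(M − 15P_x − 12P_y)/P_x.
Discretionary income = 160 − 15·4.2 − 12·8 = 1; x* = 15 + 0.8·1/4.2 = 15.1905; y* = 12 + 0.2·1/8 = 12.025.
Utility at the optimum: U(15.1905, 12.025) = 0.1269.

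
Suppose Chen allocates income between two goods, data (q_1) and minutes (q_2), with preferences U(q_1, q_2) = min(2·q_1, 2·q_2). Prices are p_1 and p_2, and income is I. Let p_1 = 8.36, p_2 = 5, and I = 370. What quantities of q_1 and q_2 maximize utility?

With perfect complements, no substitution: consume in ratio q_1:q_2 = 2:2.
Budget: p_1·q_1 + p_2·q_1 = I, so (2·p_1 + 2·p_2)·q_1 = 2·I.
Demand: q_1*(p_1,p_2,I) = 2·I/(2·p_1 + 2·p_2), q_2* = 2·I/(2·p_1 + 2·p_2).
Here 2·8.36 + 2·5 = 26.72, giving q_1* = 27.6946 and q_2* = 27.6946.

q_1* = 27.6946, q_2* = 27.6946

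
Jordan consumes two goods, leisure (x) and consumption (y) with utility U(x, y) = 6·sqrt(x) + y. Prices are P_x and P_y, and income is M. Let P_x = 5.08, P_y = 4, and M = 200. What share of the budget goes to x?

Solve: √x = 3·P_y/P_x, so x*(P_x,P_y) = (3·P_y/P_x)², and y* = (M − P_x·x*)/P_y.
Plugging in: x* = (3·4/5.08)² = 5.58, y* = 42.9134.
Expenditure on x: 5.08·5.58 = 28.3465; share = 0.1417.

share on x = 0.1417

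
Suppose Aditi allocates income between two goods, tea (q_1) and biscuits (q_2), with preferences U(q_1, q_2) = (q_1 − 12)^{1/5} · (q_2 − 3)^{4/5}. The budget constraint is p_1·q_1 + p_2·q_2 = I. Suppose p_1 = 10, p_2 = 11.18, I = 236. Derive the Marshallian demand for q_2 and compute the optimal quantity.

q_2* = 8.9005

MRS = (1/4)·(q_2−3)/(q_1−12). Tangency with p_1/p_2 gives q_2−3 = 4·(p_1/p_2)·(q_1−12).
After buying the subsistence bundle (12, 3), a share 0.2 of the remaining income goes to q_1: q_1* = 12 + 0.2·(I − 12p_1 − 3p_2)/p_1.
Discretionary income = 236 − 12·10 − 3·11.18 = 82.46; q_2* = 3 + 0.8·82.46/11.18 = 8.9005.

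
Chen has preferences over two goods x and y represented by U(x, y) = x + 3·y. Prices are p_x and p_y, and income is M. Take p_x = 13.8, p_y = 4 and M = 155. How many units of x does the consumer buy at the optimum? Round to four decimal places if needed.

Linear utility — the consumer picks whichever good has higher MU/price: 1/13.8 = 0.0725 vs 3/4 = 0.75.
y gives more utility per dollar, so spend all income on y: y* = M/p_y, x* = 0.
Numerically: x* = 0, y* = 38.75.

x* = 0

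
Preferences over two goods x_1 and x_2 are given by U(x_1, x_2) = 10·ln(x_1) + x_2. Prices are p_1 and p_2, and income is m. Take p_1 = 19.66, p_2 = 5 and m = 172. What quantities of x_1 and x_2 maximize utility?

Set MRS = p_1/p_2: (10/x_1)/1 = p_1/p_2.
So x_1*(p_1,p_2) = 10·p_2/p_1, independent of income; and x_2* = (m − 10·p_2)/p_2.
At the given prices: x_1* = 10·5/19.66 = 2.5432, and x_2* = 24.4.

x_1* = 2.5432, x_2* = 24.4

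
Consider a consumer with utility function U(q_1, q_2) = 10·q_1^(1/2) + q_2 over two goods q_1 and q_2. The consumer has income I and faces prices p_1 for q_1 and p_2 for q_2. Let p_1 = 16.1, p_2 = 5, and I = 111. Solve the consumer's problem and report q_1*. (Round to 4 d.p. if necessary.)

q_1* = 2.4112

Utility is quasi-linear in q_2; the FOC for q_1 is 5/√q_1 = p_1/p_2.
Solve: √q_1 = 5·p_2/p_1, so q_1*(p_1,p_2) = (5·p_2/p_1)², and q_2* = (I − p_1·q_1*)/p_2.
Plugging in: q_1* = (5·5/16.1)² = 2.4112.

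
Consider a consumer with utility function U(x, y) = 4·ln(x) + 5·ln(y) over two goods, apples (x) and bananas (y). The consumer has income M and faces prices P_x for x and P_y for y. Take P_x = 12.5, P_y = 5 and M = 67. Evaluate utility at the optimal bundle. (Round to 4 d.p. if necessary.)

V = 13.5095

The MRS is (4/5)·y/x. Set MRS = P_x/P_y.
Rearranging, P_y·y = (5/4)·P_x·x. Substituting into the budget gives P_x·x·(1 + (5/4)) = M.
Demand: x*(P_x,P_y,M) = 4/9·M/P_x and y* = 5/9·M/P_y.
At P_x=12.5, P_y=5, M=67: x* = 4/9·67/12.5 = 2.3822, y* = 7.4444.
Utility at the optimum: U(2.3822, 7.4444) = 13.5095.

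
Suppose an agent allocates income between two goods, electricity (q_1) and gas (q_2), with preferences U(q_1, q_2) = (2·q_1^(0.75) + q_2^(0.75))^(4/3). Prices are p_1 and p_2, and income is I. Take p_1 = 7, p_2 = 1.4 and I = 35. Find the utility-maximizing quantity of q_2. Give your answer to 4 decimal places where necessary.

q_2* = 22.1631

MRS = MU_q_1/MU_q_2 = 2·(q_2/q_1)^(0.25). Set equal to p_1/p_2.
Hence q_2/q_1 = ((1/2)·p_1/p_2)^(1/(0.25)), i.e. raised to the 4 power.
Substitute q_2 = (q_2/q_1)·q_1 into the budget: q_1* = I/(p_1 + p_2·(q_2/q_1)).
Numerically q_2/q_1 = 39.0625, so q_1* = 35/(7 + 1.4·39.0625) = 0.5674 and q_2* = 39.0625·0.5674 = 22.1631.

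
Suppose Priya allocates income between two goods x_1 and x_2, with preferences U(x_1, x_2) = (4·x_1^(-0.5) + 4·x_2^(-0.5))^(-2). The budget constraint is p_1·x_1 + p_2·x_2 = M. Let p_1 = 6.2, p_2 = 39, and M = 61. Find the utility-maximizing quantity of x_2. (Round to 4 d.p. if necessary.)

MRS = MU_x_1/MU_x_2 = (x_2/x_1)^(1.5). Set equal to p_1/p_2.
Solve for the ratio: x_2/x_1 = [p_1/p_2]^(2/3).
Substitute x_2 = (x_2/x_1)·x_1 into the budget: x_1* = M/(p_1 + p_2·(x_2/x_1)).
Numerically x_2/x_1 = 0.293462, so x_1* = 61/(6.2 + 39·0.293462) = 3.4571 and x_2* = 0.293462·3.4571 = 1.0145.

x_2* = 1.0145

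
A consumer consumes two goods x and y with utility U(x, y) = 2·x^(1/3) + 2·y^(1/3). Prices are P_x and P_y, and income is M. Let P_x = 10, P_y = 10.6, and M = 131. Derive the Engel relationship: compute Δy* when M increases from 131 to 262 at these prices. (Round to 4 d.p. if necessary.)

Δy* = 6.0892

MRS = MU_x/MU_y = (y/x)^(2/3). Set equal to P_x/P_y.
Hence y/x = (P_x/P_y)^(1/(2/3)), i.e. raised to the 1.5 power.
Substitute y = (y/x)·x into the budget: x* = M/(P_x + P_y·(y/x)).
Numerically y/x = 0.916307, so x* = 131/(10 + 10.6·0.916307) = 6.6454 and y* = 0.916307·6.6454 = 6.0892.
At M' = 262: y* = 12.1785. Change: 12.1785 − 6.0892 = 6.0892.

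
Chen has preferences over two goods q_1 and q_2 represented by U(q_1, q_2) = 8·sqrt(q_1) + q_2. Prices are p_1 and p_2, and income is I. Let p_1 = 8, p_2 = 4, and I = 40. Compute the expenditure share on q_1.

share on q_1 = 0.8

Utility is quasi-linear in q_2; the FOC for q_1 is 4/√q_1 = p_1/p_2.
Solve: √q_1 = 4·p_2/p_1, so q_1*(p_1,p_2) = (4·p_2/p_1)², and q_2* = (I − p_1·q_1*)/p_2.
Plugging in: q_1* = (4·4/8)² = 4, q_2* = 2.
Expenditure on q_1: 8·4 = 32; share = 0.8.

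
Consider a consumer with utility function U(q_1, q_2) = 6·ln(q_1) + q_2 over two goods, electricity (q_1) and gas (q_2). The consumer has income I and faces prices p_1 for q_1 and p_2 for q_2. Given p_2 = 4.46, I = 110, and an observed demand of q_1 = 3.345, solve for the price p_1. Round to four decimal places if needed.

p_1 = 8

MU_q_1 = 6/q_1, MU_q_2 = 1. Tangency: 6/q_1 = p_1/p_2.
So q_1*(p_1,p_2) = 6·p_2/p_1, independent of income; and q_2* = (I − 6·p_2)/p_2.
Set q_1* = 3.345 in the demand function and solve for p_1: p_1 = 8.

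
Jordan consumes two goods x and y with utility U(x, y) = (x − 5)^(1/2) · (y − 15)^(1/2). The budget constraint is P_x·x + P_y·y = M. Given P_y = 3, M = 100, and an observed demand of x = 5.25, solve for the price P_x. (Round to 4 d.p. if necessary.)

P_x = 10

This is Cobb-Douglas in (x−5, y−15): tangency gives 0.5·P_y·(y−15) = 0.5·P_x·(x−5).
Substituting into the budget: x* = 5 + 0.5·(M − 5·P_x − 15·P_y)/P_x, and y* = 15 + 0.5·(…)/P_y.
Set x* = 5.25 in the demand function and solve for P_x: P_x = 10.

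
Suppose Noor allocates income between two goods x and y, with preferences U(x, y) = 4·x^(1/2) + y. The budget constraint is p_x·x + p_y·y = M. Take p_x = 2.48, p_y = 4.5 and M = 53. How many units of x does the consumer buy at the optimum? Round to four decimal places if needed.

x* = 13.1699

Utility is quasi-linear in y; the FOC for x is 2/√x = p_x/p_y.
Thus x* = (2·p_y/p_x)² — independent of M — with the rest of income spent on y.
Plugging in: x* = (2·4.5/2.48)² = 13.1699.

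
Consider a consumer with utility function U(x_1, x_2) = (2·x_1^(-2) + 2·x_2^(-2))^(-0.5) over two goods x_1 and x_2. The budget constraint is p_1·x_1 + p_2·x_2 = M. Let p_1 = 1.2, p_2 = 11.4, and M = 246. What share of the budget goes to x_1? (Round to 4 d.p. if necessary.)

share on x_1 = 0.1823

MU_x_1 ∝ 2·x_1^(-3), MU_x_2 ∝ 2·x_2^(-3), so MRS = (x_2/x_1)^(3) = p_1/p_2.
Hence x_2/x_1 = (p_1/p_2)^(1/(3)), i.e. raised to the 1/3 power.
Substitute x_2 = (x_2/x_1)·x_1 into the budget: x_1* = M/(p_1 + p_2·(x_2/x_1)).
Numerically x_2/x_1 = 0.472163, so x_1* = 246/(1.2 + 11.4·0.472163) = 37.3709 and x_2* = 0.472163·37.3709 = 17.6452.
Expenditure on x_1: 1.2·37.3709 = 44.8451; share = 0.1823.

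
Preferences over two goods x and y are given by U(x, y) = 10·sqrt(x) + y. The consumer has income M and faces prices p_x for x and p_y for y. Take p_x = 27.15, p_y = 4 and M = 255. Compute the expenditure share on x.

Thus x* = (5·p_y/p_x)² — independent of M — with the rest of income spent on y.
Plugging in: x* = (5·4/27.15)² = 0.5427, y* = 60.0668.
Expenditure on x: 27.15·0.5427 = 14.733; share = 0.0578.

share on x = 0.0578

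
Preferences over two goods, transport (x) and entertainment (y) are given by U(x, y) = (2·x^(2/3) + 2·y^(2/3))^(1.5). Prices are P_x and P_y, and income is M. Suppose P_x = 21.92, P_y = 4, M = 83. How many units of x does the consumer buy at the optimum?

MRS = MU_x/MU_y = (y/x)^(1/3). Set equal to P_x/P_y.
Solve for the ratio: y/x = [P_x/P_y]^(3).
With the ratio pinned down, the budget gives x* = M/(P_x + P_y·(y/x)) and y* = (y/x)·x*.
Numerically y/x = 164.566592, so x* = 83/(21.92 + 4·164.566592) = 0.122.

x* = 0.122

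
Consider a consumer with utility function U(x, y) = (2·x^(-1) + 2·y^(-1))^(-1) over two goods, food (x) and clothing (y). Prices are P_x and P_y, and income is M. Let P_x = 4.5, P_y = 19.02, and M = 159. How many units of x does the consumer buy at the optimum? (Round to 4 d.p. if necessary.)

x* = 11.5624

From the CES first-order condition, (y/x)^(2) = P_x/P_y.
Solve for the ratio: y/x = [P_x/P_y]^(0.5).
With the ratio pinned down, the budget gives x* = M/(P_x + P_y·(y/x)) and y* = (y/x)·x*.
Numerically y/x = 0.486408, so x* = 159/(4.5 + 19.02·0.486408) = 11.5624.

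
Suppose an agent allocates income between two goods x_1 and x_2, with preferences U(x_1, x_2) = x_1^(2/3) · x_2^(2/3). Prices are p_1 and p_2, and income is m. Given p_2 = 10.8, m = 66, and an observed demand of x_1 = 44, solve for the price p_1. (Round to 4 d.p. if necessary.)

The MRS is x_2/x_1. Set MRS = p_1/p_2.
Rearranging, p_2·x_2 = p_1·x_1. Substituting into the budget gives p_1·x_1·(1 + 1) = m.
Demand: x_1*(p_1,p_2,m) = 0.5·m/p_1 and x_2* = 0.5·m/p_2.
Set x_1* = 44 in the demand function and solve for p_1: p_1 = 0.75.

p_1 = 0.75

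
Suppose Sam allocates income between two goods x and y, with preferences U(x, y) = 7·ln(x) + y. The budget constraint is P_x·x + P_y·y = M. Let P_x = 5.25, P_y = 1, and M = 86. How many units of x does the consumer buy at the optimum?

So x*(P_x,P_y) = 7·P_y/P_x, independent of income; and y* = (M − 7·P_y)/P_y.
At the given prices: x* = 7·1/5.25 = 1.3333.

x* = 1.3333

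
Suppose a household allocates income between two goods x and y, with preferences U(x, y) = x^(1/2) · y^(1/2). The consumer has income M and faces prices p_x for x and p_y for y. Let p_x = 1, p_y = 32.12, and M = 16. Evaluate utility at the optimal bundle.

V = 1.4116

MU_x/MU_y = (0.5·y)/(0.5·x); tangency sets this equal to p_x/p_y.
Rearranging, p_y·y = p_x·x. Substituting into the budget gives p_x·x·(1 + 1) = M.
Demand: x*(p_x,p_y,M) = 0.5·M/p_x and y* = 0.5·M/p_y.
At p_x=1, p_y=32.12, M=16: x* = 0.5·16/1 = 8, y* = 0.2491.
Utility at the optimum: U(8, 0.2491) = 1.4116.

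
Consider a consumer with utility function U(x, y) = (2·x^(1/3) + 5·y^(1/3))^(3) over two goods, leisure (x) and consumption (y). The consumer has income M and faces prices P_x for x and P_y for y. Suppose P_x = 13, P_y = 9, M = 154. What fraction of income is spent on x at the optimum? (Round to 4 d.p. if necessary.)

share on x = 0.1739

MU_x ∝ 2·x^(-2/3), MU_y ∝ 5·y^(-2/3), so MRS = (2/5)·(y/x)^(2/3) = P_x/P_y.
Solve for the ratio: y/x = [(5/2)·P_x/P_y]^(1.5).
Substitute y = (y/x)·x into the budget: x* = M/(P_x + P_y·(y/x)).
Numerically y/x = 6.862167, so x* = 154/(13 + 9·6.862167) = 2.0599 and y* = 6.862167·2.0599 = 14.1356.
Expenditure on x: 13·2.0599 = 26.7792; share = 0.1739.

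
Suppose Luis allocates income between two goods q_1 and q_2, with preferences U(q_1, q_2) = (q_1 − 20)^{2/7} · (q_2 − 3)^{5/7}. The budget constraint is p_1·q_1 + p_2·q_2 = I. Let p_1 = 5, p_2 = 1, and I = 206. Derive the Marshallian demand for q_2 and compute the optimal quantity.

q_2* = 76.5714

MRS = (2/5)·(q_2−3)/(q_1−20). Tangency with p_1/p_2 gives q_2−3 = (5/2)·(p_1/p_2)·(q_1−20).
After buying the subsistence bundle (20, 3), a share 2/7 of the remaining income goes to q_1: q_1* = 20 + 2/7·(I − 20p_1 − 3p_2)/p_1.
Discretionary income = 206 − 20·5 − 3·1 = 103; q_2* = 3 + 5/7·103/1 = 76.5714.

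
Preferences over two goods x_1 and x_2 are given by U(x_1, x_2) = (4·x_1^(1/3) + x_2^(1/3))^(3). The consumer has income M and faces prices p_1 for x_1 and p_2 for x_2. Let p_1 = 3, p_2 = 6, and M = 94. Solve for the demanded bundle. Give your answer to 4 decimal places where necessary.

MRS = MU_x_1/MU_x_2 = 4·(x_2/x_1)^(2/3). Set equal to p_1/p_2.
Solve for the ratio: x_2/x_1 = [(1/4)·p_1/p_2]^(1.5).
With the ratio pinned down, the budget gives x_1* = M/(p_1 + p_2·(x_2/x_1)) and x_2* = (x_2/x_1)·x_1*.
Numerically x_2/x_1 = 0.044194, so x_1* = 94/(3 + 6·0.044194) = 28.7887 and x_2* = 0.044194·28.7887 = 1.2723.

x_1* = 28.7887, x_2* = 1.2723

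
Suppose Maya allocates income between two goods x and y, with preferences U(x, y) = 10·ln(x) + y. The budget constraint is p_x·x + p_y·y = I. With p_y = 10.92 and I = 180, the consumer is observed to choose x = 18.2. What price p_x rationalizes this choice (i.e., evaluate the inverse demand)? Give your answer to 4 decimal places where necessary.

MU_x = 10/x, MU_y = 1. Tangency: 10/x = p_x/p_y.
So x*(p_x,p_y) = 10·p_y/p_x, independent of income; and y* = (I − 10·p_y)/p_y.
Set x* = 18.2 in the demand function and solve for p_x: p_x = 6.

p_x = 6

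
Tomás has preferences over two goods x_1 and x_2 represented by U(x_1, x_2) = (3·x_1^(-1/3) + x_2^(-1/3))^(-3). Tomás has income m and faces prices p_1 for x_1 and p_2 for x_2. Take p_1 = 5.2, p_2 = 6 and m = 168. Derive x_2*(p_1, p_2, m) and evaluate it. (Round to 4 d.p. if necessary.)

MRS = MU_x_1/MU_x_2 = 3·(x_2/x_1)^(4/3). Set equal to p_1/p_2.
Hence x_2/x_1 = ((1/3)·p_1/p_2)^(1/(4/3)), i.e. raised to the 0.75 power.
With the ratio pinned down, the budget gives x_1* = m/(p_1 + p_2·(x_2/x_1)) and x_2* = (x_2/x_1)·x_1*.
Numerically x_2/x_1 = 0.394047, so x_1* = 168/(5.2 + 6·0.394047) = 22.2096 and x_2* = 0.394047·22.2096 = 8.7516.

x_2* = 8.7516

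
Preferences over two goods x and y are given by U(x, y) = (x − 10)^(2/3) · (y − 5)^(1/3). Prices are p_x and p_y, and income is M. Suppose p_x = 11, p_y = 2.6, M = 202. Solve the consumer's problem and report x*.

Let x' = x−10, y' = y−5. MRS = 2·y'/x' = p_x/p_y.
After buying the subsistence bundle (10, 5), a share 2/3 of the remaining income goes to x: x* = 10 + 2/3·(M − 10p_x − 5p_y)/p_x.
Discretionary income = 202 − 10·11 − 5·2.6 = 79; x* = 10 + 2/3·79/11 = 14.7879.

x* = 14.7879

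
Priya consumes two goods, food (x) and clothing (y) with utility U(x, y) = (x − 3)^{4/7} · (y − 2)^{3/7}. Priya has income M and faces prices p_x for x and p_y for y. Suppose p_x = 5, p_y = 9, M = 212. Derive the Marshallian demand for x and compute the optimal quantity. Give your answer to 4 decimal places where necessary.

This is Cobb-Douglas in (x−3, y−2): tangency gives 4/7·p_y·(y−2) = 3/7·p_x·(x−3).
After buying the subsistence bundle (3, 2), a share 4/7 of the remaining income goes to x: x* = 3 + 4/7·(M − 3p_x − 2p_y)/p_x.
Discretionary income = 212 − 3·5 − 2·9 = 179; x* = 3 + 4/7·179/5 = 23.4571.

x* = 23.4571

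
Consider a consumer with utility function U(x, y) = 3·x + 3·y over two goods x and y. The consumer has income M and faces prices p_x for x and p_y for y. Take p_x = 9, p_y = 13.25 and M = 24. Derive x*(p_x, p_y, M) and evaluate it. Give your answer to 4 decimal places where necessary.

Linear utility — the consumer picks whichever good has higher MU/price: 3/9 = 0.3333 vs 3/13.25 = 0.2264.
x gives more utility per dollar, so spend all income on x: x* = M/p_x, y* = 0.
Numerically: x* = 2.6667, y* = 0.

x* = 2.6667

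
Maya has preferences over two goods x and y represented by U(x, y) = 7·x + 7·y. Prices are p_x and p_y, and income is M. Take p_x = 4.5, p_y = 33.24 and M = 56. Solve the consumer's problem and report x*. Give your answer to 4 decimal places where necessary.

x* = 12.4444

Numerically: x* = 12.4444, y* = 0.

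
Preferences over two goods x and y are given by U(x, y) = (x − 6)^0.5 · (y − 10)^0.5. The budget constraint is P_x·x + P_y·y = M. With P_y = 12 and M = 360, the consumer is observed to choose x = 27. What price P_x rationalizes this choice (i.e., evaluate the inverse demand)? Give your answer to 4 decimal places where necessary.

This is Cobb-Douglas in (x−6, y−10): tangency gives 0.5·P_y·(y−10) = 0.5·P_x·(x−6).
Substituting into the budget: x* = 6 + 0.5·(M − 6·P_x − 10·P_y)/P_x, and y* = 10 + 0.5·(…)/P_y.
Set x* = 27 in the demand function and solve for P_x: P_x = 5.

P_x = 5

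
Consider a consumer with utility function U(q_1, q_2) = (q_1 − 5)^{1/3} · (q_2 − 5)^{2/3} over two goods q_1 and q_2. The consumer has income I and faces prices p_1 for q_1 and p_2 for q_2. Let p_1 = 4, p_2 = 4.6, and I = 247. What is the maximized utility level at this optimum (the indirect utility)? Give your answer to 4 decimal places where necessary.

Substituting into the budget: q_1* = 5 + 1/3·(I − 5·p_1 − 5·p_2)/p_1, and q_2* = 5 + 2/3·(…)/p_2.
Discretionary income = 247 − 5·4 − 5·4.6 = 204; q_1* = 5 + 1/3·204/4 = 22; q_2* = 5 + 2/3·204/4.6 = 34.5652.
Utility at the optimum: U(22, 34.5652) = 24.585.

V = 24.585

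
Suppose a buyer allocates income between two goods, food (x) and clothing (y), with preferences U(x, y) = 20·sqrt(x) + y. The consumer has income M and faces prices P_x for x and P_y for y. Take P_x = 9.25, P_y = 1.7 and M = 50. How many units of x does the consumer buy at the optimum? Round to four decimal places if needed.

Plugging in: x* = (10·1.7/9.25)² = 3.3776.

x* = 3.3776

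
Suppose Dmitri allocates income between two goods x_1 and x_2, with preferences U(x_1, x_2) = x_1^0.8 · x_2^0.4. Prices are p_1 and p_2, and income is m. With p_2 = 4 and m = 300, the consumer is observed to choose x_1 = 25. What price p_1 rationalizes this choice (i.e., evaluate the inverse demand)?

The MRS is 2·x_2/x_1. Set MRS = p_1/p_2.
So 0.8·p_2·x_2 = 0.4·p_1·x_1; combined with the budget, a share 2/3 of income goes to x_1.
Demand: x_1*(p_1,p_2,m) = 2/3·m/p_1 and x_2* = 1/3·m/p_2.
Set x_1* = 25 in the demand function and solve for p_1: p_1 = 8.

p_1 = 8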